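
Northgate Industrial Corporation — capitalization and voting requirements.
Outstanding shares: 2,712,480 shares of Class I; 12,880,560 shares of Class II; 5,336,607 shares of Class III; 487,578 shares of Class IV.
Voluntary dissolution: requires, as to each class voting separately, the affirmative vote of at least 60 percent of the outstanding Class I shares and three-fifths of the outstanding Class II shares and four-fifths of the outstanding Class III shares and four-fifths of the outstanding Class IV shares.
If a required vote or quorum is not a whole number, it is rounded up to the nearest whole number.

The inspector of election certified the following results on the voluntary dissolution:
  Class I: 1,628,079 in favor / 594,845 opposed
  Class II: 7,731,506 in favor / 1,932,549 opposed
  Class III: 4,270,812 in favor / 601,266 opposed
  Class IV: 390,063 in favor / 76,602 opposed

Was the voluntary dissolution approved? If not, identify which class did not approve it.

Approved — every class gave the required vote.

Class I: 3/5 of 2712480 = 1627488; 1,627,488 required, 1,628,079 in favor — approved.
Class II: 3/5 of 12880560 = 7728336; 7,728,336 required, 7,731,506 in favor — approved.
Class III: 4/5 of 5336607 = 4269285.60, rounded up to 4269286; 4,269,286 required, 4,270,812 in favor — approved.
Class IV: 4/5 of 487578 = 390062.40, rounded up to 390063; 390,063 required, 390,063 in favor — approved.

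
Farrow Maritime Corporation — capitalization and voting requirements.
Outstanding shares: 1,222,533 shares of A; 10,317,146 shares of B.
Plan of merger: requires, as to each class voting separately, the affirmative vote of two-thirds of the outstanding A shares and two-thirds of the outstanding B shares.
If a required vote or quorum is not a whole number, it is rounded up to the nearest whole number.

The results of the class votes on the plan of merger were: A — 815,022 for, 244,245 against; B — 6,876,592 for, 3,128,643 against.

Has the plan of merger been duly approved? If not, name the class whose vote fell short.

A: 2/3 of 1222533 = 815022; 815,022 required, 815,022 in favor — approved.
B: 2/3 of 10317146 = 6878097.33, rounded up to 6878098; 6,878,098 required, 6,876,592 in favor — not approved.

Not approved — the B shares did not give the required vote.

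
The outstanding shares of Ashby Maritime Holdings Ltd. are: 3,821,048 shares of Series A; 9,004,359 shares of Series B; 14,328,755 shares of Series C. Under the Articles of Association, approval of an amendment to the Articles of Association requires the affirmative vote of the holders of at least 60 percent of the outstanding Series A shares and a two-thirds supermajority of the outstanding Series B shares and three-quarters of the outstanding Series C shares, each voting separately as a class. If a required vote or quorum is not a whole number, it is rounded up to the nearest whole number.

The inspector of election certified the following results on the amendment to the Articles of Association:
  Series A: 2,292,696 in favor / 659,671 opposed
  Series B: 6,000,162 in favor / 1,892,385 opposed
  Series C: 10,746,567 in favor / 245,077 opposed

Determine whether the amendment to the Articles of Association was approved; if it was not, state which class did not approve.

Series A: 3/5 of 3821048 = 2292628.80, rounded up to 2292629; 2,292,629 required, 2,292,696 in favor — approved.
Series B: 2/3 of 9004359 = 6002906; 6,002,906 required, 6,000,162 in favor — not approved.
Series C: 3/4 of 14328755 = 10746566.25, rounded up to 10746567; 10,746,567 required, 10,746,567 in favor — approved.

Not approved — the Series B shares did not give the required vote.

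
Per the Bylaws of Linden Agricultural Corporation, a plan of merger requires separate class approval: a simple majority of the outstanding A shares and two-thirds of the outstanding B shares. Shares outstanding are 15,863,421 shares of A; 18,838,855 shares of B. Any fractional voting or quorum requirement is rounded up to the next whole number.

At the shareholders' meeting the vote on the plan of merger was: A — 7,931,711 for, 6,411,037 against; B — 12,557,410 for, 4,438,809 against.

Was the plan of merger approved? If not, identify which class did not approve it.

A: a majority of 15863421 is 7931711; 7,931,711 required, 7,931,711 in favor — approved.
B: 2/3 of 18838855 = 12559236.67, rounded up to 12559237; 12,559,237 required, 12,557,410 in favor — not approved.

Not approved — the B shares did not give the required vote.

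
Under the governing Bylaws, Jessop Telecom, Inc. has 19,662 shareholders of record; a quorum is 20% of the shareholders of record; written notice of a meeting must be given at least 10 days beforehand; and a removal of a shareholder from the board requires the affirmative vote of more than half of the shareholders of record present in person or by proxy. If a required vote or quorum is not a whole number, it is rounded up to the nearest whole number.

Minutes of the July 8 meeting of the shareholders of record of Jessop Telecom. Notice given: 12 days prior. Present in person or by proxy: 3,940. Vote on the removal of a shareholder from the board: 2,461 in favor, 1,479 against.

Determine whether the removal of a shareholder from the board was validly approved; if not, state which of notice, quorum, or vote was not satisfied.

Valid — all requirements satisfied.

Notice: 12 days given; 10 required. Satisfied.
Quorum: 20% of 19,662 = 3,932.40, rounded up to 3,933; 3,940 present. Satisfied.
Vote: requires a majority of those present (3,940); a majority of 3940 is 1971, so 1,971 needed; 2,461 in favor. Satisfied.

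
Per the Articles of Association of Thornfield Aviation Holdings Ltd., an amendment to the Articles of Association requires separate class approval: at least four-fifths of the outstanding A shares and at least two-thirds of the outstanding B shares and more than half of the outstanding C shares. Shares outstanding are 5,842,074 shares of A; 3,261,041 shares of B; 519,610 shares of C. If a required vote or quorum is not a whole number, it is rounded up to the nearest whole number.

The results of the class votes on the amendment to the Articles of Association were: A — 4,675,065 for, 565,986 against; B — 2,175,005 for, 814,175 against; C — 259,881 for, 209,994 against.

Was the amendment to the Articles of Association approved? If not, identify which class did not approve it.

Approved — every class gave the required vote.

A: 4/5 of 5842074 = 4673659.20, rounded up to 4673660; 4,673,660 required, 4,675,065 in favor — approved.
B: 2/3 of 3261041 = 2174027.33, rounded up to 2174028; 2,174,028 required, 2,175,005 in favor — approved.
C: a majority of 519610 is 259806; 259,806 required, 259,881 in favor — approved.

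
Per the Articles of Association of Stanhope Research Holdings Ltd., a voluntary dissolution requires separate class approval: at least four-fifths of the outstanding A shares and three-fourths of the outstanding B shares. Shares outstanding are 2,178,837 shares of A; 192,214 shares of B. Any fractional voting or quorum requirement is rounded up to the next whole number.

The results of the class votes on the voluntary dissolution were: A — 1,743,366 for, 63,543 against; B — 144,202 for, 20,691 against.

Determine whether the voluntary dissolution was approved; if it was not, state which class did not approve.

Approved — every class gave the required vote.

A: 4/5 of 2178837 = 1743069.60, rounded up to 1743070; 1,743,070 required, 1,743,366 in favor — approved.
B: 3/4 of 192214 = 144160.50, rounded up to 144161; 144,161 required, 144,202 in favor — approved.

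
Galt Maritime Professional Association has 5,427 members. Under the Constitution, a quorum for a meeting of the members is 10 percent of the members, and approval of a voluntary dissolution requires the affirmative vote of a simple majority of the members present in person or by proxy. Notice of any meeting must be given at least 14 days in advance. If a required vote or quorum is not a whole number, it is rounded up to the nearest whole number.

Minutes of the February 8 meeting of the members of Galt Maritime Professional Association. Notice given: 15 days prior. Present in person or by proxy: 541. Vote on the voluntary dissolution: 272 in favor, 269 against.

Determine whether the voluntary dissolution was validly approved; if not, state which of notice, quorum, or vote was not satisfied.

Notice: 15 days given; 14 required. Satisfied.
Quorum: 10% of 5,427 = 542.70, rounded up to 543; 541 present. Not satisfied.
Vote: requires a majority of those present (541); a majority of 541 is 271, so 271 needed; 272 in favor. Satisfied.

Invalid — quorum requirement not satisfied.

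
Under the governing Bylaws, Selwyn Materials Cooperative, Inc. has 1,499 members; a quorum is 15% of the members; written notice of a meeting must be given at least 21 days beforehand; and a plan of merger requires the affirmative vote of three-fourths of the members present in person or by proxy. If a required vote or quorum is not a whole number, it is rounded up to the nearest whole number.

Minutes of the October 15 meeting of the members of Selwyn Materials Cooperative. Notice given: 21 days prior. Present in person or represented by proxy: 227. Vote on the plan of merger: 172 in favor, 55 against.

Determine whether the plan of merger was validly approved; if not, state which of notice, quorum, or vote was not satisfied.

Valid — all requirements satisfied.

Notice: 21 days given; 21 required. Satisfied.
Quorum: 15% of 1,499 = 224.85, rounded up to 225; 227 present. Satisfied.
Vote: requires three-fourths of those present (227); 3/4 of 227 = 170.25, rounded up to 171, so 171 needed; 172 in favor. Satisfied.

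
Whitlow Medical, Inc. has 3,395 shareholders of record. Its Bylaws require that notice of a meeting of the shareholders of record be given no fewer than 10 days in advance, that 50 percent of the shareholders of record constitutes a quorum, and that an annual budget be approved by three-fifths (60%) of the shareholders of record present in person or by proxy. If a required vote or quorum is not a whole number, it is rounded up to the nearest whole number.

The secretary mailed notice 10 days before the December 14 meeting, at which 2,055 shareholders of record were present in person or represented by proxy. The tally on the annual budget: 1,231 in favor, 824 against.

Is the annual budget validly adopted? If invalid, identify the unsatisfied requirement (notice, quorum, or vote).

Invalid — vote requirement not satisfied.

Notice: 10 days given; 10 required. Satisfied.
Quorum: 50% of 3,395 = 1,697.50, rounded up to 1,698; 2,055 present. Satisfied.
Vote: requires three-fifths of those present (2,055); 3/5 of 2055 = 1233, so 1,233 needed; 1,231 in favor. Not satisfied.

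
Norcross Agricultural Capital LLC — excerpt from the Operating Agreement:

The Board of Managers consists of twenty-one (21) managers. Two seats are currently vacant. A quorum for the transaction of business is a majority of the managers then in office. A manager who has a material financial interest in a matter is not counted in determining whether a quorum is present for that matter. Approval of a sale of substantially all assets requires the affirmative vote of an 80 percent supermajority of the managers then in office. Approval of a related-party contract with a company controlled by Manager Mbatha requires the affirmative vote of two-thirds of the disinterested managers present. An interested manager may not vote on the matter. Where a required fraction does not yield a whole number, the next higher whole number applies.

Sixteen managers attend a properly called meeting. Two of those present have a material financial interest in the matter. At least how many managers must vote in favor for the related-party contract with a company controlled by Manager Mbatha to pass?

10

The related-party contract with a company controlled by Manager Mbatha requires two-thirds of the disinterested managers present (16 − 2 = 14).
2/3 of 14 = 9.33, rounded up to 10.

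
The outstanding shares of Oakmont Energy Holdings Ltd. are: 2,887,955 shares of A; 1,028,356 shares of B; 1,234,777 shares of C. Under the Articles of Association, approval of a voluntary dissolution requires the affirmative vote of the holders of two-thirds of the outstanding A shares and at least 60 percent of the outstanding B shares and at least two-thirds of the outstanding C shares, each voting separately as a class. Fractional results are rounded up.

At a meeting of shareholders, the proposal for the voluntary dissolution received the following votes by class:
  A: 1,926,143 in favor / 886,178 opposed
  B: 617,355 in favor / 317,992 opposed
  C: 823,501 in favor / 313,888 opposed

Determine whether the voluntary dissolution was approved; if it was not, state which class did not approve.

Approved — every class gave the required vote.

A: 2/3 of 2887955 = 1925303.33, rounded up to 1925304; 1,925,304 required, 1,926,143 in favor — approved.
B: 3/5 of 1028356 = 617013.60, rounded up to 617014; 617,014 required, 617,355 in favor — approved.
C: 2/3 of 1234777 = 823184.67, rounded up to 823185; 823,185 required, 823,501 in favor — approved.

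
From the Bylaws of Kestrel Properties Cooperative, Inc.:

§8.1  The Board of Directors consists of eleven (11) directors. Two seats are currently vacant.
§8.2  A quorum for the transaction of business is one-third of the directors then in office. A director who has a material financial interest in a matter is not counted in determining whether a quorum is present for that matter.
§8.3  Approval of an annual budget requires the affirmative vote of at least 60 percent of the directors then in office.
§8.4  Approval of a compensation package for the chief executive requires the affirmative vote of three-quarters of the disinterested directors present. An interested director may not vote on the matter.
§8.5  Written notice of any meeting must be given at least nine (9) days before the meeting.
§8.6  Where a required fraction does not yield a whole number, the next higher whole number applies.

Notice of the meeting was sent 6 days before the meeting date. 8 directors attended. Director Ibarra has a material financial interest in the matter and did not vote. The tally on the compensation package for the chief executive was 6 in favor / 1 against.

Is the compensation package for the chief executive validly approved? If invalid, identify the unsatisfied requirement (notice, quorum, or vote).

Notice: 6 days given; 9 required (6 < 9). Not satisfied.
Quorum: 8 present, but the 1 interested director does not count, leaving 7. Quorum is 3. Satisfied.
Vote: the compensation package for the chief executive requires three-fourths of the disinterested directors present (8 − 1 = 7). 3/4 of 7 = 5.25, rounded up to 6, so 6 affirmative votes are needed; 6 voted in favor. Satisfied.

Invalid — notice requirement not satisfied.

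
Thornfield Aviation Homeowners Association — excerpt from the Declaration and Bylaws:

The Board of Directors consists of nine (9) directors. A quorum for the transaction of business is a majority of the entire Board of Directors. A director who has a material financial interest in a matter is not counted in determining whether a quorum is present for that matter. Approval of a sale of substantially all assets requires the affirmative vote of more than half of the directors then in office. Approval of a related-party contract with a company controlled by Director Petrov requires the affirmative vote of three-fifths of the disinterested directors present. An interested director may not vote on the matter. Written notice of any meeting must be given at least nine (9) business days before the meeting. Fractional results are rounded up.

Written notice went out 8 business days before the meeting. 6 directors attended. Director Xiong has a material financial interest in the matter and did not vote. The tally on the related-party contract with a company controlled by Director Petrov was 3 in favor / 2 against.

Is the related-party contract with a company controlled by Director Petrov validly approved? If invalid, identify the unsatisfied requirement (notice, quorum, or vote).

Invalid — notice requirement not satisfied.

Notice: 8 business days given; 9 required (8 < 9). Not satisfied.
Quorum: 6 present, but the 1 interested director does not count, leaving 5. Quorum is 5. Satisfied.
Vote: the related-party contract with a company controlled by Director Petrov requires three-fifths of the disinterested directors present (6 − 1 = 5). 3/5 of 5 = 3, so 3 affirmative votes are needed; 3 voted in favor. Satisfied.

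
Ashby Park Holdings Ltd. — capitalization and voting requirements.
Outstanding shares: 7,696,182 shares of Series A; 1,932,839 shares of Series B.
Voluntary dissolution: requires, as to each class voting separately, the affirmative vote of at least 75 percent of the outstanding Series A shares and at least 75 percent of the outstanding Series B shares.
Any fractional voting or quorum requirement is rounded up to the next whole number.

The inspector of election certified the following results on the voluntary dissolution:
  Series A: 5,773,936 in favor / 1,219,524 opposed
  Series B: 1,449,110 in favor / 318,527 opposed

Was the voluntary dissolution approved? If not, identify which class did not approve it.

Not approved — the Series B shares did not give the required vote.

Series A: 3/4 of 7696182 = 5772136.50, rounded up to 5772137; 5,772,137 required, 5,773,936 in favor — approved.
Series B: 3/4 of 1932839 = 1449629.25, rounded up to 1449630; 1,449,630 required, 1,449,110 in favor — not approved.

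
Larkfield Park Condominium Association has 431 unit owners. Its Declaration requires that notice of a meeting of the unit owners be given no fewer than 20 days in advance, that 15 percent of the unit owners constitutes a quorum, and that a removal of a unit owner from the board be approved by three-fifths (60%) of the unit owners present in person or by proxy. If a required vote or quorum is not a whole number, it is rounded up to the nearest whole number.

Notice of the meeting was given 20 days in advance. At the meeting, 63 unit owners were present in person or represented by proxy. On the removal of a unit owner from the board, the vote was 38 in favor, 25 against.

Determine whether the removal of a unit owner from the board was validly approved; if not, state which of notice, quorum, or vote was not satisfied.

Notice: 20 days given; 20 required. Satisfied.
Quorum: 15% of 431 = 64.65, rounded up to 65; 63 present. Not satisfied.
Vote: requires three-fifths of those present (63); 3/5 of 63 = 37.80, rounded up to 38, so 38 needed; 38 in favor. Satisfied.

Invalid — quorum requirement not satisfied.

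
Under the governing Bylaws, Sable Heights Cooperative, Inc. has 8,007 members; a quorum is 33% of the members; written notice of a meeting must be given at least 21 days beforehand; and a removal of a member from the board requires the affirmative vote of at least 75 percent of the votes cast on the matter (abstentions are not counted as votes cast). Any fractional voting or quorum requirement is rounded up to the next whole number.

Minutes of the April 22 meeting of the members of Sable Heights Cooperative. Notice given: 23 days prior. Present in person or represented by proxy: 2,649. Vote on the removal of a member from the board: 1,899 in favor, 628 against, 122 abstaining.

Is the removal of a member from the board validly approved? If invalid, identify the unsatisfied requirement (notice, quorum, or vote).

Notice: 23 days given; 21 required. Satisfied.
Quorum: 33% of 8,007 = 2,642.31, rounded up to 2,643; 2,649 present. Satisfied.
Vote: requires three-fourths of the votes cast (2,649 − 122 abstaining = 2,527); 3/4 of 2527 = 1895.25, rounded up to 1896, so 1,896 needed; 1,899 in favor. Satisfied.

Valid — all requirements satisfied.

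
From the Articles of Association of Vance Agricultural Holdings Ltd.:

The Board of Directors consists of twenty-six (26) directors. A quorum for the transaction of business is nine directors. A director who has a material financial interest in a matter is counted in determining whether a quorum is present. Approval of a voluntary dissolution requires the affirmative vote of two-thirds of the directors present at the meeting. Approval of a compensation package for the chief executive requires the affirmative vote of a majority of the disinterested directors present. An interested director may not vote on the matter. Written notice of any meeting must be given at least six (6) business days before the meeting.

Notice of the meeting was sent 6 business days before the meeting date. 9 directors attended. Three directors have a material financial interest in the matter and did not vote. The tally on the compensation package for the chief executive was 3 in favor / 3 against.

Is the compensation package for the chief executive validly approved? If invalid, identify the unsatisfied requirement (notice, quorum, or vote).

Invalid — vote requirement not satisfied.

Notice: 6 business days given; 6 required (6 ≥ 6). Satisfied.
Quorum: 9 present (interested directors count toward quorum); quorum is 9. Satisfied.
Vote: the compensation package for the chief executive requires a majority of the disinterested directors present (9 − 3 = 6). A majority of 6 is 4, so 4 affirmative votes are needed; 3 voted in favor. Not satisfied.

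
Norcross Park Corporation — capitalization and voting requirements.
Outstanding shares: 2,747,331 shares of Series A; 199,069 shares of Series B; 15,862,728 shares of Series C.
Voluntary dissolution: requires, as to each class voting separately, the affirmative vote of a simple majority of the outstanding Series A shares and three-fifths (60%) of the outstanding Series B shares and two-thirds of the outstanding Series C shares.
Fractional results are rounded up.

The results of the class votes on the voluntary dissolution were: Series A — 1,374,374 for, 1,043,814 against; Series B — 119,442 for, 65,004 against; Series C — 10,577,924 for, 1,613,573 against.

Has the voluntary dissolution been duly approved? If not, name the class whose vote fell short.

Series A: a majority of 2747331 is 1373666; 1,373,666 required, 1,374,374 in favor — approved.
Series B: 3/5 of 199069 = 119441.40, rounded up to 119442; 119,442 required, 119,442 in favor — approved.
Series C: 2/3 of 15862728 = 10575152; 10,575,152 required, 10,577,924 in favor — approved.

Approved — every class gave the required vote.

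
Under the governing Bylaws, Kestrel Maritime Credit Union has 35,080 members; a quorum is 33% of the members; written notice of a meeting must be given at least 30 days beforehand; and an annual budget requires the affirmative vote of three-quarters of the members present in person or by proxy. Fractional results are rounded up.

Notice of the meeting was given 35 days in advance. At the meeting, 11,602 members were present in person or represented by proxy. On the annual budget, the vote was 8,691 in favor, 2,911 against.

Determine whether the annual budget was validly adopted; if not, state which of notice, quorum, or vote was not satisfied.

Notice: 35 days given; 30 required. Satisfied.
Quorum: 33% of 35,080 = 11,576.40, rounded up to 11,577; 11,602 present. Satisfied.
Vote: requires three-fourths of those present (11,602); 3/4 of 11602 = 8701.50, rounded up to 8702, so 8,702 needed; 8,691 in favor. Not satisfied.

Invalid — vote requirement not satisfied.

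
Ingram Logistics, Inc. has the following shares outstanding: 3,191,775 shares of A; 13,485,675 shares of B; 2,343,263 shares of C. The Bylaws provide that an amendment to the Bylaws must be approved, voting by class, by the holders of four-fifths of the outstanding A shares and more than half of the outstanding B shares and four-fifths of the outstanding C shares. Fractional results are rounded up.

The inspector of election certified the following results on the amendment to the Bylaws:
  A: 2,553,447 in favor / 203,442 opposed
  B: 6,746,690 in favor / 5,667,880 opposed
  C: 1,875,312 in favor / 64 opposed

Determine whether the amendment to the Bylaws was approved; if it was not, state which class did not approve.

Approved — every class gave the required vote.

A: 4/5 of 3191775 = 2553420; 2,553,420 required, 2,553,447 in favor — approved.
B: a majority of 13485675 is 6742838; 6,742,838 required, 6,746,690 in favor — approved.
C: 4/5 of 2343263 = 1874610.40, rounded up to 1874611; 1,874,611 required, 1,875,312 in favor — approved.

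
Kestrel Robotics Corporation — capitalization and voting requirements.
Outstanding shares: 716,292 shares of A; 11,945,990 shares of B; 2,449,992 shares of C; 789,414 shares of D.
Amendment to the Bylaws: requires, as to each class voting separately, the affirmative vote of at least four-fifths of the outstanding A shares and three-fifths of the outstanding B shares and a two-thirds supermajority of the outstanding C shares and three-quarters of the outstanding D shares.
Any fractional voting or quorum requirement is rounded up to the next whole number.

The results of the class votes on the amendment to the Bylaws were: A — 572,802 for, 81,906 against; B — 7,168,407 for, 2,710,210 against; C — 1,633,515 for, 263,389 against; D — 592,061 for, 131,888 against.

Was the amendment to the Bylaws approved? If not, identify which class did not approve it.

Not approved — the A shares did not give the required vote.

A: 4/5 of 716292 = 573033.60, rounded up to 573034; 573,034 required, 572,802 in favor — not approved.
B: 3/5 of 11945990 = 7167594; 7,167,594 required, 7,168,407 in favor — approved.
C: 2/3 of 2449992 = 1633328; 1,633,328 required, 1,633,515 in favor — approved.
D: 3/4 of 789414 = 592060.50, rounded up to 592061; 592,061 required, 592,061 in favor — approved.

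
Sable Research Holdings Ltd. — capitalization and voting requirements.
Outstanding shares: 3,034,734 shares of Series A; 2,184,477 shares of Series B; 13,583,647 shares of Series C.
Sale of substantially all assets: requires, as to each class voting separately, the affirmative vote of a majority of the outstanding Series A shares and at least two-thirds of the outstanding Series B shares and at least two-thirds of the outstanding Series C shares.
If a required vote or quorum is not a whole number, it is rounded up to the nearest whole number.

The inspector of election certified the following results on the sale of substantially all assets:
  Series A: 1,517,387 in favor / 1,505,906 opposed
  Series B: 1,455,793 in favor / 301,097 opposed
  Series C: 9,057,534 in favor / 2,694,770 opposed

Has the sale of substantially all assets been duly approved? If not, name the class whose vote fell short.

Series A: a majority of 3034734 is 1517368; 1,517,368 required, 1,517,387 in favor — approved.
Series B: 2/3 of 2184477 = 1456318; 1,456,318 required, 1,455,793 in favor — not approved.
Series C: 2/3 of 13583647 = 9055764.67, rounded up to 9055765; 9,055,765 required, 9,057,534 in favor — approved.

Not approved — the Series B shares did not give the required vote.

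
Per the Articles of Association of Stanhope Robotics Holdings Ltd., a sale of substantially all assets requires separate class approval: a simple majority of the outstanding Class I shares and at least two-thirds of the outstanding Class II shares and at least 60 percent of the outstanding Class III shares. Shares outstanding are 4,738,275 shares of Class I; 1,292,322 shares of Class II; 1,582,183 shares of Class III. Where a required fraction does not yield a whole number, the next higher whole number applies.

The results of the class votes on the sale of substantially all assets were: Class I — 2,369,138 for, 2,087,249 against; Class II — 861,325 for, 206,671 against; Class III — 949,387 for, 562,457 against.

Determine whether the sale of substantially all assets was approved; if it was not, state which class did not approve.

Not approved — the Class II shares did not give the required vote.

Class I: a majority of 4738275 is 2369138; 2,369,138 required, 2,369,138 in favor — approved.
Class II: 2/3 of 1292322 = 861548; 861,548 required, 861,325 in favor — not approved.
Class III: 3/5 of 1582183 = 949309.80, rounded up to 949310; 949,310 required, 949,387 in favor — approved.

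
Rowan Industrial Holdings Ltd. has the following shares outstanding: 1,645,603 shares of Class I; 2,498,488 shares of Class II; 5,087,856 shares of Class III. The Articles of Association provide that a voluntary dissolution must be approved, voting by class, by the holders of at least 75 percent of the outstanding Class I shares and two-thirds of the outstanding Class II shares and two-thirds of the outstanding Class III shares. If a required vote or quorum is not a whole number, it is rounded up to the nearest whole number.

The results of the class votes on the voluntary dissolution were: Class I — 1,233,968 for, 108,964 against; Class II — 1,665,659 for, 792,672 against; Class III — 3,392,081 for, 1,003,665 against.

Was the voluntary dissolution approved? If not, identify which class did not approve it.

Class I: 3/4 of 1645603 = 1234202.25, rounded up to 1234203; 1,234,203 required, 1,233,968 in favor — not approved.
Class II: 2/3 of 2498488 = 1665658.67, rounded up to 1665659; 1,665,659 required, 1,665,659 in favor — approved.
Class III: 2/3 of 5087856 = 3391904; 3,391,904 required, 3,392,081 in favor — approved.

Not approved — the Class I shares did not give the required vote.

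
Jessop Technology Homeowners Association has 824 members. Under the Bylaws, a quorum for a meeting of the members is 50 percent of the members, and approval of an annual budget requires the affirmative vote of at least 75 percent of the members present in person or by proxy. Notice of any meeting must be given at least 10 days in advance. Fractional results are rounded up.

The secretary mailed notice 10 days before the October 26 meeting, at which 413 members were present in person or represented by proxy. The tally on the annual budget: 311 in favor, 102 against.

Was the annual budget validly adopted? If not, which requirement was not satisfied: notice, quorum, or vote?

Notice: 10 days given; 10 required. Satisfied.
Quorum: 50% of 824 = 412; 413 present. Satisfied.
Vote: requires three-fourths of those present (413); 3/4 of 413 = 309.75, rounded up to 310, so 310 needed; 311 in favor. Satisfied.

Valid — all requirements satisfied.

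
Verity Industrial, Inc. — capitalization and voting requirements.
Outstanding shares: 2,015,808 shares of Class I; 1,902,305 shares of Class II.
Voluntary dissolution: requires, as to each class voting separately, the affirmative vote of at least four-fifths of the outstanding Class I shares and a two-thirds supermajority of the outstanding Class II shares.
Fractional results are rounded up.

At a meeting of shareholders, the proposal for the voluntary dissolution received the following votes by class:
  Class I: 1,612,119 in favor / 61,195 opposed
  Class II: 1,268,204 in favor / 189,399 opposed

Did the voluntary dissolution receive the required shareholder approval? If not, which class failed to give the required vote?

Class I: 4/5 of 2015808 = 1612646.40, rounded up to 1612647; 1,612,647 required, 1,612,119 in favor — not approved.
Class II: 2/3 of 1902305 = 1268203.33, rounded up to 1268204; 1,268,204 required, 1,268,204 in favor — approved.

Not approved — the Class I shares did not give the required vote.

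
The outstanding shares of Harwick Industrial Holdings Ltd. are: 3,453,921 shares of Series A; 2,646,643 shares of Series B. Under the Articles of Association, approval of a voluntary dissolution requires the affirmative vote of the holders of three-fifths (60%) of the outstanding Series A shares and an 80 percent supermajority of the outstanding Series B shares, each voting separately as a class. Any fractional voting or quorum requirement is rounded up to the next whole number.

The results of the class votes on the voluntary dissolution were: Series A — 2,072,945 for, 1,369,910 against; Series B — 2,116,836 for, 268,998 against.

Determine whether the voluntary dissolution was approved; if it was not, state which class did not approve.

Series A: 3/5 of 3453921 = 2072352.60, rounded up to 2072353; 2,072,353 required, 2,072,945 in favor — approved.
Series B: 4/5 of 2646643 = 2117314.40, rounded up to 2117315; 2,117,315 required, 2,116,836 in favor — not approved.

Not approved — the Series B shares did not give the required vote.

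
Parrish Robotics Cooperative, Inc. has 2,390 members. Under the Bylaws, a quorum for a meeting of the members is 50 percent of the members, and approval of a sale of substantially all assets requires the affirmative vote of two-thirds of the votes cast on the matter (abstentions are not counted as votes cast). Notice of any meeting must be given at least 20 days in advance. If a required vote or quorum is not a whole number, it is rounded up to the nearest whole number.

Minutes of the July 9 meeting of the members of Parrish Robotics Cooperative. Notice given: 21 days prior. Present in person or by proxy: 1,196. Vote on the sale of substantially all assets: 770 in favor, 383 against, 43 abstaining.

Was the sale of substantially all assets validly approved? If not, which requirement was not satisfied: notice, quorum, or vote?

Valid — all requirements satisfied.

Notice: 21 days given; 20 required. Satisfied.
Quorum: 50% of 2,390 = 1,195; 1,196 present. Satisfied.
Vote: requires two-thirds of the votes cast (1,196 − 43 abstaining = 1,153); 2/3 of 1153 = 768.67, rounded up to 769, so 769 needed; 770 in favor. Satisfied.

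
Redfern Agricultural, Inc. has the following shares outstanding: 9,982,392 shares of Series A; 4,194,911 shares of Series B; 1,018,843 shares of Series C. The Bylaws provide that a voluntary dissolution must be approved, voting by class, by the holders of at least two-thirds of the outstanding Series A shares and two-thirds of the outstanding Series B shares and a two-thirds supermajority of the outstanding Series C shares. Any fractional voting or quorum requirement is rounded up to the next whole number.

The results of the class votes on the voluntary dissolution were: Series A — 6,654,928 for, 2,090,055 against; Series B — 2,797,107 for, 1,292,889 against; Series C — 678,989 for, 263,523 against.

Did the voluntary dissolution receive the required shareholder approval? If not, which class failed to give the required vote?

Series A: 2/3 of 9982392 = 6654928; 6,654,928 required, 6,654,928 in favor — approved.
Series B: 2/3 of 4194911 = 2796607.33, rounded up to 2796608; 2,796,608 required, 2,797,107 in favor — approved.
Series C: 2/3 of 1018843 = 679228.67, rounded up to 679229; 679,229 required, 678,989 in favor — not approved.

Not approved — the Series C shares did not give the required vote.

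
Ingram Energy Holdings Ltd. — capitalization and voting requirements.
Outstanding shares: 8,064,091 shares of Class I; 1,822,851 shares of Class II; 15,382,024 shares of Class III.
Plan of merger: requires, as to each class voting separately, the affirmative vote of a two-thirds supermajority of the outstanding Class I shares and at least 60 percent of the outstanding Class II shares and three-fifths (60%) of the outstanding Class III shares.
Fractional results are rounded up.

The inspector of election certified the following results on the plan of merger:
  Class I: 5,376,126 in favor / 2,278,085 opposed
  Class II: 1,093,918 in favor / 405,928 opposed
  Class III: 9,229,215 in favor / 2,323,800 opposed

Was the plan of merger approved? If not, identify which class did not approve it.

Class I: 2/3 of 8064091 = 5376060.67, rounded up to 5376061; 5,376,061 required, 5,376,126 in favor — approved.
Class II: 3/5 of 1822851 = 1093710.60, rounded up to 1093711; 1,093,711 required, 1,093,918 in favor — approved.
Class III: 3/5 of 15382024 = 9229214.40, rounded up to 9229215; 9,229,215 required, 9,229,215 in favor — approved.

Approved — every class gave the required vote.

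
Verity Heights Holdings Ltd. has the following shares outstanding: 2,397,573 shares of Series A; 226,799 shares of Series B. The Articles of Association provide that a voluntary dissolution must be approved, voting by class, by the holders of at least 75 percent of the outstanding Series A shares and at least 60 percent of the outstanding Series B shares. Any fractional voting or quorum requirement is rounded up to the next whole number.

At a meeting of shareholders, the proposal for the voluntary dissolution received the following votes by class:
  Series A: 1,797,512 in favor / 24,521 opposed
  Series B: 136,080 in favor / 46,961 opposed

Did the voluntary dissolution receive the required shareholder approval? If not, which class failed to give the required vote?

Series A: 3/4 of 2397573 = 1798179.75, rounded up to 1798180; 1,798,180 required, 1,797,512 in favor — not approved.
Series B: 3/5 of 226799 = 136079.40, rounded up to 136080; 136,080 required, 136,080 in favor — approved.

Not approved — the Series A shares did not give the required vote.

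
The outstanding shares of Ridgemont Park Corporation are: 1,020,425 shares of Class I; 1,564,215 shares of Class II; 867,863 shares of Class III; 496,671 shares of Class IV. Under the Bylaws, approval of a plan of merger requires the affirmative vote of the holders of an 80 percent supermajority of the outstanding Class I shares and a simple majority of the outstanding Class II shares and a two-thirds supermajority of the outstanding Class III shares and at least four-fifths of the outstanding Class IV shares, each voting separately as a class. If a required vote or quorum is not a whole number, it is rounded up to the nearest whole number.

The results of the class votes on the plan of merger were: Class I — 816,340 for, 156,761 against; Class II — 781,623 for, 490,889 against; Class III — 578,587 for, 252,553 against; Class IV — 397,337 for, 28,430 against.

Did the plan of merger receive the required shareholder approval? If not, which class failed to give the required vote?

Not approved — the Class II shares did not give the required vote.

Class I: 4/5 of 1020425 = 816340; 816,340 required, 816,340 in favor — approved.
Class II: a majority of 1564215 is 782108; 782,108 required, 781,623 in favor — not approved.
Class III: 2/3 of 867863 = 578575.33, rounded up to 578576; 578,576 required, 578,587 in favor — approved.
Class IV: 4/5 of 496671 = 397336.80, rounded up to 397337; 397,337 required, 397,337 in favor — approved.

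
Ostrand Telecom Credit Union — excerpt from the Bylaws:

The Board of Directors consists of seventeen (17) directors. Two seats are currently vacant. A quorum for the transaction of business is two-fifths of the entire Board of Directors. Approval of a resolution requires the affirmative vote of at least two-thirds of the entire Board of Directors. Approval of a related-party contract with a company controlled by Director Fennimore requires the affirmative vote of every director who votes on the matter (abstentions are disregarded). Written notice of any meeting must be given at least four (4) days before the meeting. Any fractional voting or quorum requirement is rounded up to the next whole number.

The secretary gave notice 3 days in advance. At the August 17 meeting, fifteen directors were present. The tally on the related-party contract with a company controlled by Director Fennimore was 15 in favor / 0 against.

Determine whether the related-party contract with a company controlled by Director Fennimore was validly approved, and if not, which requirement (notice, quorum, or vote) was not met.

Invalid — notice requirement not satisfied.

Notice: 3 days given; 4 required (3 < 4). Not satisfied.
Quorum: 15 present; quorum is 7. Satisfied.
Vote: the related-party contract with a company controlled by Director Fennimore requires the unanimous vote of the votes cast (15). Unanimous means all 15, so 15 affirmative votes are needed; 15 voted in favor. Satisfied.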